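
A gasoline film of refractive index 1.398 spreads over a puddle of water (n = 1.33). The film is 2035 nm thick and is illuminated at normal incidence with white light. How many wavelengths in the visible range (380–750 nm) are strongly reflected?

At the upper boundary (n = 1.0 to n = 1.398) the reflected ray undergoes a half-wave phase shift.
At the lower boundary (n = 1.398 to n = 1.33) the reflected ray undergoes no phase shift.
Exactly one π shift → a net half-wave offset.
For bright reflection here: 2 n t = (m + ½) λ.
λ = 2 n t / (m + ½) = 5690 / (m + ½) nm.
m=7: 759 nm (IR); m=8: 669 nm (visible); m=9: 599 nm (visible); m=10: 542 nm (visible); m=11: 495 nm (visible); m=12: 455 nm (visible); m=13: 421 nm (visible); m=14: 392 nm (visible); m=15: 367 nm (UV).

7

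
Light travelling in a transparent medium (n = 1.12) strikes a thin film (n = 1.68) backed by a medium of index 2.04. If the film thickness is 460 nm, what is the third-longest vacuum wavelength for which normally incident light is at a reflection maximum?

Ray reflecting at the top interface goes from n = 1.12 toward n = 1.68: a half-wave phase shift.
Bottom surface (1.68 → 2.04): reflection off a higher-index medium gives a half-wave phase shift.
Net: no relative phase inversion (both shifts match).
For strong reflection here: 2 n t = m λ.
λ = 2 n t / m. The third-longest wavelength is m = 3: λ = 2 × 1.68 × 460 / 3.00 = 515 nm.

515 nm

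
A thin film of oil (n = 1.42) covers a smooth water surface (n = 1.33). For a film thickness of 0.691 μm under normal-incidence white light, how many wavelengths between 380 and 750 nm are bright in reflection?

Top surface (1.0 → 1.42): reflection off a higher-index medium gives a half-wave phase shift.
Bottom surface (1.42 → 1.33): reflection off a lower-index medium gives no phase shift.
Net: one phase inversion between the two reflected rays.
With one net inversion, constructive interference in reflection requires 2 n t = (m + ½) λ.
λ = 2 n t / (m + ½) = 1962 / (m + ½) nm.
m=2: 785 nm (IR); m=3: 561 nm (visible); m=4: 436 nm (visible); m=5: 357 nm (UV).

2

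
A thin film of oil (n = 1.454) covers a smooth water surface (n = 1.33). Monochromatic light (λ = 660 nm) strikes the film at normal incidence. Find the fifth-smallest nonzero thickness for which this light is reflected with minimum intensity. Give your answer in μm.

Ray reflecting at the top interface goes from n = 1.0 toward n = 1.454: a half-wave phase shift.
At the lower boundary (n = 1.454 to n = 1.33) the reflected ray undergoes no phase shift.
Net: one phase inversion between the two reflected rays.
For weak reflection here: 2 n t = m λ.
The fifth-smallest nonzero thickness corresponds to m = 5: t = m λ / (2 n) = 5.00 × 660 / (2 × 1.454) = 1135 nm.

1.13 μm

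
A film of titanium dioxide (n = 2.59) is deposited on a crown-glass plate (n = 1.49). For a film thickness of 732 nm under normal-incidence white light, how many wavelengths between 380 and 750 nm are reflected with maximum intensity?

At the upper boundary (n = 1.0 to n = 2.59) the reflected ray undergoes a half-wave phase shift.
Bottom surface (2.59 → 1.49): reflection off a lower-index medium gives no phase shift.
The two reflections differ by half a wavelength.
With one net inversion, constructive interference in reflection requires 2 n t = (m + ½) λ.
λ = 2 n t / (m + ½) = 3792 / (m + ½) nm.
m=4: 843 nm (IR); m=5: 689 nm (visible); m=6: 583 nm (visible); m=7: 506 nm (visible); m=8: 446 nm (visible); m=9: 399 nm (visible); m=10: 361 nm (UV).

5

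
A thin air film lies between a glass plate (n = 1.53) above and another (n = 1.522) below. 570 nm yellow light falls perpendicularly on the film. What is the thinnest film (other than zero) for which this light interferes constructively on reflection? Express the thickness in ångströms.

1425 Å

Top surface (1.53 → 1.0): reflection off a lower-index medium gives no phase shift.
At the lower boundary (n = 1.0 to n = 1.522) the reflected ray undergoes a half-wave phase shift.
Exactly one π shift → a net half-wave offset.
So the condition for constructive reflection is 2 n t = (m + ½) λ.
Minimum at m = 0: t = λ / (4 n) = 570 / (4 × 1.0) = 143 nm.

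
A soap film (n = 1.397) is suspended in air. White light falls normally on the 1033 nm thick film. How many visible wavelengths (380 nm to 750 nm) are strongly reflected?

4

At the upper boundary (n = 1.0 to n = 1.397) the reflected ray undergoes a half-wave phase shift.
Ray reflecting at the bottom interface goes from n = 1.397 toward n = 1.0: no phase shift.
The two reflections differ by half a wavelength.
With one net inversion, constructive interference in reflection requires 2 n t = (m + ½) λ.
λ = 2 n t / (m + ½) = 2886 / (m + ½) nm.
m=3: 825 nm (IR); m=4: 641 nm (visible); m=5: 525 nm (visible); m=6: 444 nm (visible); m=7: 385 nm (visible); m=8: 340 nm (UV).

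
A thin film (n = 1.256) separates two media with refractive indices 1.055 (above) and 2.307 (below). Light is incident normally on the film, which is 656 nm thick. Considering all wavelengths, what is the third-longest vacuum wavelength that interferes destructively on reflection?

659 nm

Ray reflecting at the top interface goes from n = 1.055 toward n = 1.256: a half-wave phase shift.
At the lower boundary (n = 1.256 to n = 2.307) the reflected ray undergoes a half-wave phase shift.
The two reflections carry the same phase change, so no net offset.
For minimum reflection here: 2 n t = (m + ½) λ.
λ = 2 n t / (m + ½). The third-longest wavelength is m = 2: λ = 2 × 1.256 × 656 / 2.50 = 659 nm.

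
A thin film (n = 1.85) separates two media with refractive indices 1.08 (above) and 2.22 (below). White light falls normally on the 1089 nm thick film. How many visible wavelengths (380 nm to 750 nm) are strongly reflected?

Ray reflecting at the top interface goes from n = 1.08 toward n = 1.85: a half-wave phase shift.
Ray reflecting at the bottom interface goes from n = 1.85 toward n = 2.22: a half-wave phase shift.
Net: no relative phase inversion (both shifts match).
With no net inversion, constructive interference in reflection requires 2 n t = m λ.
λ = 2 n t / m = 4029 / m nm.
m=5: 806 nm (IR); m=6: 672 nm (visible); m=7: 576 nm (visible); m=8: 504 nm (visible); m=9: 448 nm (visible); m=10: 403 nm (visible); m=11: 366 nm (UV).

5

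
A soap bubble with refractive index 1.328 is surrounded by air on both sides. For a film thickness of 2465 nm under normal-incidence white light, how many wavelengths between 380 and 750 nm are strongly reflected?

8

Top surface (1.0 → 1.328): reflection off a higher-index medium gives a half-wave phase shift.
Bottom surface (1.328 → 1.0): reflection off a lower-index medium gives no phase shift.
The two reflections differ by half a wavelength.
For bright reflection here: 2 n t = (m + ½) λ.
λ = 2 n t / (m + ½) = 6547 / (m + ½) nm.
m=8: 770 nm (IR); m=9: 689 nm (visible); m=10: 624 nm (visible); m=11: 569 nm (visible); m=12: 524 nm (visible); m=13: 485 nm (visible); m=14: 452 nm (visible); m=15: 422 nm (visible); m=16: 397 nm (visible); m=17: 374 nm (UV).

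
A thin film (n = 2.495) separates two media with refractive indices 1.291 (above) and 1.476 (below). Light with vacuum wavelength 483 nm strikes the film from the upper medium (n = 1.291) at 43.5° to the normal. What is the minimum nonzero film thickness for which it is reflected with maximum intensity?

Ray reflecting at the top interface goes from n = 1.291 toward n = 2.495: a half-wave phase shift.
Bottom surface (2.495 → 1.476): reflection off a lower-index medium gives no phase shift.
Exactly one π shift → a net half-wave offset.
So the condition for constructive reflection is 2 n t cos θ_r = (m + ½) λ.
Snell's law: 1.291 sin 43.5° = 2.495 sin θ_r → sin θ_r = 0.356, cos θ_r = 0.934.
Minimum at m = 0: t = λ / (4 n cos θ_r) = 483 / (4 × 2.495 × 0.934) = 51.8 nm.

51.8 nm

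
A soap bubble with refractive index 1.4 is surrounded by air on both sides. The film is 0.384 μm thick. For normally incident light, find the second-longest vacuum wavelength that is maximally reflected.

717 nm

At the upper boundary (n = 1.0 to n = 1.4) the reflected ray undergoes a half-wave phase shift.
Bottom surface (1.4 → 1.0): reflection off a lower-index medium gives no phase shift.
The two reflections differ by half a wavelength.
So the condition for constructive reflection is 2 n t = (m + ½) λ.
λ = 2 n t / (m + ½). The second-longest wavelength is m = 1: λ = 2 × 1.4 × 384 / 1.50 = 717 nm.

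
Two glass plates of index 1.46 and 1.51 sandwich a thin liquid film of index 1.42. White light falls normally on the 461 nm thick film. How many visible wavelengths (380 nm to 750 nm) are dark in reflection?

Top surface (1.46 → 1.42): reflection off a lower-index medium gives no phase shift.
Bottom surface (1.42 → 1.51): reflection off a higher-index medium gives a half-wave phase shift.
Net: one phase inversion between the two reflected rays.
So the condition for destructive reflection is 2 n t = m λ.
λ = 2 n t / m = 1309 / m nm.
m=1: 1309 nm (IR); m=2: 655 nm (visible); m=3: 436 nm (visible); m=4: 327 nm (UV).

2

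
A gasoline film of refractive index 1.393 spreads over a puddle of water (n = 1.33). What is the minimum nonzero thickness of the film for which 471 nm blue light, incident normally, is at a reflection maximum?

Ray reflecting at the top interface goes from n = 1.0 toward n = 1.393: a half-wave phase shift.
Bottom surface (1.393 → 1.33): reflection off a lower-index medium gives no phase shift.
Exactly one π shift → a net half-wave offset.
With one net inversion, constructive interference in reflection requires 2 n t = (m + ½) λ.
Minimum at m = 0: t = λ / (4 n) = 471 / (4 × 1.393) = 84.5 nm.

84.5 nm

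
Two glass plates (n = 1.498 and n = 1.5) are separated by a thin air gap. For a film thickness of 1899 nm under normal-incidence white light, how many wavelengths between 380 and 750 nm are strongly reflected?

5

Ray reflecting at the top interface goes from n = 1.498 toward n = 1.0: no phase shift.
Ray reflecting at the bottom interface goes from n = 1.0 toward n = 1.5: a half-wave phase shift.
Exactly one π shift → a net half-wave offset.
For maximum reflection here: 2 n t = (m + ½) λ.
λ = 2 n t / (m + ½) = 3798 / (m + ½) nm.
m=4: 844 nm (IR); m=5: 691 nm (visible); m=6: 584 nm (visible); m=7: 506 nm (visible); m=8: 447 nm (visible); m=9: 400 nm (visible); m=10: 362 nm (UV).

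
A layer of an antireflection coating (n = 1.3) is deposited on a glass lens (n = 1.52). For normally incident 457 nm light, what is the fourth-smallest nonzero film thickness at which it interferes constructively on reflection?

At the upper boundary (n = 1.0 to n = 1.3) the reflected ray undergoes a half-wave phase shift.
Ray reflecting at the bottom interface goes from n = 1.3 toward n = 1.52: a half-wave phase shift.
Zero or two π shifts → no net half-wave offset.
For maximum reflection here: 2 n t = m λ.
The fourth-smallest nonzero thickness corresponds to m = 4: t = m λ / (2 n) = 4.00 × 457 / (2 × 1.3) = 703 nm.

703 nm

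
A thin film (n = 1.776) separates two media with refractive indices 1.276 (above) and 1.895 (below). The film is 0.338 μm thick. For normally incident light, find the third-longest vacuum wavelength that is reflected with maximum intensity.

Top surface (1.276 → 1.776): reflection off a higher-index medium gives a half-wave phase shift.
Ray reflecting at the bottom interface goes from n = 1.776 toward n = 1.895: a half-wave phase shift.
The two reflections carry the same phase change, so no net offset.
With no net inversion, constructive interference in reflection requires 2 n t = m λ.
λ = 2 n t / m. The third-longest wavelength is m = 3: λ = 2 × 1.776 × 338 / 3.00 = 400 nm.

400 nm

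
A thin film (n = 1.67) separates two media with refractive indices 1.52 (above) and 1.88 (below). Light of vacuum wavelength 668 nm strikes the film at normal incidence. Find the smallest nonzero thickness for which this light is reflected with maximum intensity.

200 nm

Ray reflecting at the top interface goes from n = 1.52 toward n = 1.67: a half-wave phase shift.
Ray reflecting at the bottom interface goes from n = 1.67 toward n = 1.88: a half-wave phase shift.
Zero or two π shifts → no net half-wave offset.
For bright reflection here: 2 n t = m λ.
The smallest nonzero thickness corresponds to m = 1: t = m λ / (2 n) = 1.00 × 668 / (2 × 1.67) = 200 nm.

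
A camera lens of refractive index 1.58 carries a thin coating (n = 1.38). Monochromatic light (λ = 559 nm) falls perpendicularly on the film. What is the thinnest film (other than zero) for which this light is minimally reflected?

Top surface (1.0 → 1.38): reflection off a higher-index medium gives a half-wave phase shift.
Bottom surface (1.38 → 1.58): reflection off a higher-index medium gives a half-wave phase shift.
The two reflections carry the same phase change, so no net offset.
So the condition for destructive reflection is 2 n t = (m + ½) λ.
Minimum at m = 0: t = λ / (4 n) = 559 / (4 × 1.38) = 101 nm.

101 nm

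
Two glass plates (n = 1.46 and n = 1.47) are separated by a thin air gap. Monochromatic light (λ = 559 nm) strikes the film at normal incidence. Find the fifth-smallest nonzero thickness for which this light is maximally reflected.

Top surface (1.46 → 1.0): reflection off a lower-index medium gives no phase shift.
Ray reflecting at the bottom interface goes from n = 1.0 toward n = 1.47: a half-wave phase shift.
Net: one phase inversion between the two reflected rays.
So the condition for constructive reflection is 2 n t = (m + ½) λ.
The fifth-smallest nonzero thickness corresponds to m = 4: t = (m + ½) λ / (2 n) = 4.50 × 559 / (2 × 1.0) = 1258 nm.

1258 nm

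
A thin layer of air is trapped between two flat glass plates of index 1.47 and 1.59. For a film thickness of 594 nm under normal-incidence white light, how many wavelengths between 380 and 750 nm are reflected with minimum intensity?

2

At the upper boundary (n = 1.47 to n = 1.0) the reflected ray undergoes no phase shift.
Bottom surface (1.0 → 1.59): reflection off a higher-index medium gives a half-wave phase shift.
Exactly one π shift → a net half-wave offset.
For minimum reflection here: 2 n t = m λ.
λ = 2 n t / m = 1188 / m nm.
m=1: 1188 nm (IR); m=2: 594 nm (visible); m=3: 396 nm (visible); m=4: 297 nm (UV).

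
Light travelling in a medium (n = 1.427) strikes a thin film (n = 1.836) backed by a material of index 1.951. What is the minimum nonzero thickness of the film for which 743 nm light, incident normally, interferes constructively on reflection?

Ray reflecting at the top interface goes from n = 1.427 toward n = 1.836: a half-wave phase shift.
At the lower boundary (n = 1.836 to n = 1.951) the reflected ray undergoes a half-wave phase shift.
Zero or two π shifts → no net half-wave offset.
With no net inversion, constructive interference in reflection requires 2 n t = m λ.
Minimum nonzero at m = 1: t = λ / (2 n) = 743 / (2 × 1.836) = 202 nm.

202 nm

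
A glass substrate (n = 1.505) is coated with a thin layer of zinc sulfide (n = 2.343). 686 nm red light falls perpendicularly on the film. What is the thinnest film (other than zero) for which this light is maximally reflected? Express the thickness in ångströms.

Ray reflecting at the top interface goes from n = 1.0 toward n = 2.343: a half-wave phase shift.
Bottom surface (2.343 → 1.505): reflection off a lower-index medium gives no phase shift.
Net: one phase inversion between the two reflected rays.
With one net inversion, constructive interference in reflection requires 2 n t = (m + ½) λ.
Minimum at m = 0: t = λ / (4 n) = 686 / (4 × 2.343) = 73.2 nm.

732 Å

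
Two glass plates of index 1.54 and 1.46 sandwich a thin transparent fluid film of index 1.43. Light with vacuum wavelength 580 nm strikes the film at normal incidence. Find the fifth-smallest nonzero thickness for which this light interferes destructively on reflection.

1014 nm

Ray reflecting at the top interface goes from n = 1.54 toward n = 1.43: no phase shift.
Bottom surface (1.43 → 1.46): reflection off a higher-index medium gives a half-wave phase shift.
Net: one phase inversion between the two reflected rays.
So the condition for destructive reflection is 2 n t = m λ.
The fifth-smallest nonzero thickness corresponds to m = 5: t = m λ / (2 n) = 5.00 × 580 / (2 × 1.43) = 1014 nm.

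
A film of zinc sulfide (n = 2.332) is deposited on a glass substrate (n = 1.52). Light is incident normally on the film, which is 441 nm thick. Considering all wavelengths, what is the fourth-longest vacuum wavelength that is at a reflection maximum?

Top surface (1.0 → 2.332): reflection off a higher-index medium gives a half-wave phase shift.
At the lower boundary (n = 2.332 to n = 1.52) the reflected ray undergoes no phase shift.
Net: one phase inversion between the two reflected rays.
For bright reflection here: 2 n t = (m + ½) λ.
λ = 2 n t / (m + ½). The fourth-longest wavelength is m = 3: λ = 2 × 2.332 × 441 / 3.50 = 588 nm.

588 nm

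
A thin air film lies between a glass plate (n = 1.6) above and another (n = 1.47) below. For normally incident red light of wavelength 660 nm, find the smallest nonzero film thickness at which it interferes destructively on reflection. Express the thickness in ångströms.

Top surface (1.6 → 1.0): reflection off a lower-index medium gives no phase shift.
At the lower boundary (n = 1.0 to n = 1.47) the reflected ray undergoes a half-wave phase shift.
Exactly one π shift → a net half-wave offset.
For dark reflection here: 2 n t = m λ.
Minimum nonzero at m = 1: t = λ / (2 n) = 660 / (2 × 1.0) = 330 nm.

3300 Å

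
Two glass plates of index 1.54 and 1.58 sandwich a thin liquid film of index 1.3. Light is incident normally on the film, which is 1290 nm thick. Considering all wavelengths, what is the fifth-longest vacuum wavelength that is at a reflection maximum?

745 nm

Top surface (1.54 → 1.3): reflection off a lower-index medium gives no phase shift.
Ray reflecting at the bottom interface goes from n = 1.3 toward n = 1.58: a half-wave phase shift.
Exactly one π shift → a net half-wave offset.
For maximum reflection here: 2 n t = (m + ½) λ.
λ = 2 n t / (m + ½). The fifth-longest wavelength is m = 4: λ = 2 × 1.3 × 1290 / 4.50 = 745 nm.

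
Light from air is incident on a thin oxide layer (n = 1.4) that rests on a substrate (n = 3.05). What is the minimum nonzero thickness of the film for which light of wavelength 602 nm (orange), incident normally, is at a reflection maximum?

215 nm

At the upper boundary (n = 1.0 to n = 1.4) the reflected ray undergoes a half-wave phase shift.
Ray reflecting at the bottom interface goes from n = 1.4 toward n = 3.05: a half-wave phase shift.
Net: no relative phase inversion (both shifts match).
With no net inversion, constructive interference in reflection requires 2 n t = m λ.
Minimum nonzero at m = 1: t = λ / (2 n) = 602 / (2 × 1.4) = 215 nm.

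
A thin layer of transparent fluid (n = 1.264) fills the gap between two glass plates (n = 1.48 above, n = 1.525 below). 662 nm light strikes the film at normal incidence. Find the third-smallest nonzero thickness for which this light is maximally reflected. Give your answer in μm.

0.655 μm

Top surface (1.48 → 1.264): reflection off a lower-index medium gives no phase shift.
Bottom surface (1.264 → 1.525): reflection off a higher-index medium gives a half-wave phase shift.
Exactly one π shift → a net half-wave offset.
With one net inversion, constructive interference in reflection requires 2 n t = (m + ½) λ.
The third-smallest nonzero thickness corresponds to m = 2: t = (m + ½) λ / (2 n) = 2.50 × 662 / (2 × 1.264) = 655 nm.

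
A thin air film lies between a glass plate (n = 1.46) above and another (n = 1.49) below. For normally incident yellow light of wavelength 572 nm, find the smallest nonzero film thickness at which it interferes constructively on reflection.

143 nm

Ray reflecting at the top interface goes from n = 1.46 toward n = 1.0: no phase shift.
Bottom surface (1.0 → 1.49): reflection off a higher-index medium gives a half-wave phase shift.
Exactly one π shift → a net half-wave offset.
With one net inversion, constructive interference in reflection requires 2 n t = (m + ½) λ.
Minimum at m = 0: t = λ / (4 n) = 572 / (4 × 1.0) = 143 nm.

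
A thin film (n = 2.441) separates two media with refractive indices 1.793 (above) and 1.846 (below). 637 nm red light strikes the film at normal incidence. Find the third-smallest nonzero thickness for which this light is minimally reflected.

391 nm

Ray reflecting at the top interface goes from n = 1.793 toward n = 2.441: a half-wave phase shift.
Bottom surface (2.441 → 1.846): reflection off a lower-index medium gives no phase shift.
Exactly one π shift → a net half-wave offset.
So the condition for destructive reflection is 2 n t = m λ.
The third-smallest nonzero thickness corresponds to m = 3: t = m λ / (2 n) = 3.00 × 637 / (2 × 2.441) = 391 nm.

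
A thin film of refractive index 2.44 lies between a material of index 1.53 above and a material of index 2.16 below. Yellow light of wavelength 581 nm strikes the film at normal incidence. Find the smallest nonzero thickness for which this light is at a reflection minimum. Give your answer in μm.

0.119 μm

At the upper boundary (n = 1.53 to n = 2.44) the reflected ray undergoes a half-wave phase shift.
At the lower boundary (n = 2.44 to n = 2.16) the reflected ray undergoes no phase shift.
The two reflections differ by half a wavelength.
With one net inversion, destructive interference in reflection requires 2 n t = m λ.
The smallest nonzero thickness corresponds to m = 1: t = m λ / (2 n) = 1.00 × 581 / (2 × 2.44) = 119 nm.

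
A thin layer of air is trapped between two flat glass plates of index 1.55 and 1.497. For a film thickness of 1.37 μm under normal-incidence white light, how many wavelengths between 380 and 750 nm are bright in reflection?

3

At the upper boundary (n = 1.55 to n = 1.0) the reflected ray undergoes no phase shift.
Bottom surface (1.0 → 1.497): reflection off a higher-index medium gives a half-wave phase shift.
Exactly one π shift → a net half-wave offset.
For maximum reflection here: 2 n t = (m + ½) λ.
λ = 2 n t / (m + ½) = 2740 / (m + ½) nm.
m=3: 783 nm (IR); m=4: 609 nm (visible); m=5: 498 nm (visible); m=6: 422 nm (visible); m=7: 365 nm (UV).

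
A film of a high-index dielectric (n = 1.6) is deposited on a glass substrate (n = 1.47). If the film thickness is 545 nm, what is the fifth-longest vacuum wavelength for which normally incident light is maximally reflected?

Ray reflecting at the top interface goes from n = 1.0 toward n = 1.6: a half-wave phase shift.
Ray reflecting at the bottom interface goes from n = 1.6 toward n = 1.47: no phase shift.
Net: one phase inversion between the two reflected rays.
So the condition for constructive reflection is 2 n t = (m + ½) λ.
λ = 2 n t / (m + ½). The fifth-longest wavelength is m = 4: λ = 2 × 1.6 × 545 / 4.50 = 388 nm.

388 nm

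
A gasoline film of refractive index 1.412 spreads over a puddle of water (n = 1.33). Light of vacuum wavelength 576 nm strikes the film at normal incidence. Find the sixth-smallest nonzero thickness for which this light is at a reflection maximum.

1122 nm

At the upper boundary (n = 1.0 to n = 1.412) the reflected ray undergoes a half-wave phase shift.
Ray reflecting at the bottom interface goes from n = 1.412 toward n = 1.33: no phase shift.
Exactly one π shift → a net half-wave offset.
For maximum reflection here: 2 n t = (m + ½) λ.
The sixth-smallest nonzero thickness corresponds to m = 5: t = (m + ½) λ / (2 n) = 5.50 × 576 / (2 × 1.412) = 1122 nm.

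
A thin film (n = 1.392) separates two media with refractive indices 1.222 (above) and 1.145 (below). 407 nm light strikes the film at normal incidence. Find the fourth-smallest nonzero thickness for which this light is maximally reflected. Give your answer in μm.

At the upper boundary (n = 1.222 to n = 1.392) the reflected ray undergoes a half-wave phase shift.
At the lower boundary (n = 1.392 to n = 1.145) the reflected ray undergoes no phase shift.
The two reflections differ by half a wavelength.
So the condition for constructive reflection is 2 n t = (m + ½) λ.
The fourth-smallest nonzero thickness corresponds to m = 3: t = (m + ½) λ / (2 n) = 3.50 × 407 / (2 × 1.392) = 512 nm.

0.512 μm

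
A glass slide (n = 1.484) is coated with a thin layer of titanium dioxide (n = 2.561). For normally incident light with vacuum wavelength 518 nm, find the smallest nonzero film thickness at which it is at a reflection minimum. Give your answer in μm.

0.101 μm

At the upper boundary (n = 1.0 to n = 2.561) the reflected ray undergoes a half-wave phase shift.
At the lower boundary (n = 2.561 to n = 1.484) the reflected ray undergoes no phase shift.
Net: one phase inversion between the two reflected rays.
So the condition for destructive reflection is 2 n t = m λ.
Minimum nonzero at m = 1: t = λ / (2 n) = 518 / (2 × 2.561) = 101 nm.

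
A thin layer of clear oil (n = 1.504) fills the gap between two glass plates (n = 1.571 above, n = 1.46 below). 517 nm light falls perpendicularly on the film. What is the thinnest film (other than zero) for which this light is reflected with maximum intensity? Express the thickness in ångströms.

At the upper boundary (n = 1.571 to n = 1.504) the reflected ray undergoes no phase shift.
Bottom surface (1.504 → 1.46): reflection off a lower-index medium gives no phase shift.
Zero or two π shifts → no net half-wave offset.
For maximum reflection here: 2 n t = m λ.
Minimum nonzero at m = 1: t = λ / (2 n) = 517 / (2 × 1.504) = 172 nm.

1719 Å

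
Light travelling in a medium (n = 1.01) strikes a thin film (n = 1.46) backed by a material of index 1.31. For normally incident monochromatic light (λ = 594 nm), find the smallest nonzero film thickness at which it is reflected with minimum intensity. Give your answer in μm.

0.203 μm

Ray reflecting at the top interface goes from n = 1.01 toward n = 1.46: a half-wave phase shift.
Ray reflecting at the bottom interface goes from n = 1.46 toward n = 1.31: no phase shift.
Exactly one π shift → a net half-wave offset.
So the condition for destructive reflection is 2 n t = m λ.
Minimum nonzero at m = 1: t = λ / (2 n) = 594 / (2 × 1.46) = 203 nm.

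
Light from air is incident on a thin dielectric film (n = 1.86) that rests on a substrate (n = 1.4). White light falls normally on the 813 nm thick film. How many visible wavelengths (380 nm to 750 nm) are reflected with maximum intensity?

4

Ray reflecting at the top interface goes from n = 1.0 toward n = 1.86: a half-wave phase shift.
Ray reflecting at the bottom interface goes from n = 1.86 toward n = 1.4: no phase shift.
The two reflections differ by half a wavelength.
With one net inversion, constructive interference in reflection requires 2 n t = (m + ½) λ.
λ = 2 n t / (m + ½) = 3024 / (m + ½) nm.
m=3: 864 nm (IR); m=4: 672 nm (visible); m=5: 550 nm (visible); m=6: 465 nm (visible); m=7: 403 nm (visible); m=8: 356 nm (UV).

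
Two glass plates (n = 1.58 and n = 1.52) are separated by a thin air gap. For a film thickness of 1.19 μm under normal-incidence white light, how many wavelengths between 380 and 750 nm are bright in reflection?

3

Top surface (1.58 → 1.0): reflection off a lower-index medium gives no phase shift.
Bottom surface (1.0 → 1.52): reflection off a higher-index medium gives a half-wave phase shift.
The two reflections differ by half a wavelength.
With one net inversion, constructive interference in reflection requires 2 n t = (m + ½) λ.
λ = 2 n t / (m + ½) = 2380 / (m + ½) nm.
m=2: 952 nm (IR); m=3: 680 nm (visible); m=4: 529 nm (visible); m=5: 433 nm (visible); m=6: 366 nm (UV).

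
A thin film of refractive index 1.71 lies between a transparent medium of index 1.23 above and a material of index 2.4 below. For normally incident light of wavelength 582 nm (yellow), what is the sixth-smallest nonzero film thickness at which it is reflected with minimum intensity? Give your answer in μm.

0.936 μm

Ray reflecting at the top interface goes from n = 1.23 toward n = 1.71: a half-wave phase shift.
Bottom surface (1.71 → 2.4): reflection off a higher-index medium gives a half-wave phase shift.
The two reflections carry the same phase change, so no net offset.
With no net inversion, destructive interference in reflection requires 2 n t = (m + ½) λ.
The sixth-smallest nonzero thickness corresponds to m = 5: t = (m + ½) λ / (2 n) = 5.50 × 582 / (2 × 1.71) = 936 nm.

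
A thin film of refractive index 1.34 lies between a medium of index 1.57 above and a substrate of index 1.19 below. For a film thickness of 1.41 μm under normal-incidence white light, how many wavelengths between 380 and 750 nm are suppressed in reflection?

Top surface (1.57 → 1.34): reflection off a lower-index medium gives no phase shift.
Bottom surface (1.34 → 1.19): reflection off a lower-index medium gives no phase shift.
Net: no relative phase inversion (both shifts match).
With no net inversion, destructive interference in reflection requires 2 n t = (m + ½) λ.
λ = 2 n t / (m + ½) = 3779 / (m + ½) nm.
m=4: 840 nm (IR); m=5: 687 nm (visible); m=6: 581 nm (visible); m=7: 504 nm (visible); m=8: 445 nm (visible); m=9: 398 nm (visible); m=10: 360 nm (UV).

5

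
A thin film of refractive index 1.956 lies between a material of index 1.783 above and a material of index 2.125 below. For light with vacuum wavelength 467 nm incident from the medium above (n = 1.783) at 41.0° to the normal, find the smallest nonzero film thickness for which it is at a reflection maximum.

At the upper boundary (n = 1.783 to n = 1.956) the reflected ray undergoes a half-wave phase shift.
Bottom surface (1.956 → 2.125): reflection off a higher-index medium gives a half-wave phase shift.
The two reflections carry the same phase change, so no net offset.
So the condition for constructive reflection is 2 n t cos θ_r = m λ.
Snell's law: 1.783 sin 41.0° = 1.956 sin θ_r → sin θ_r = 0.598, cos θ_r = 0.801.
Minimum nonzero at m = 1: t = λ / (2 n cos θ_r) = 467 / (2 × 1.956 × 0.801) = 149 nm.

149 nm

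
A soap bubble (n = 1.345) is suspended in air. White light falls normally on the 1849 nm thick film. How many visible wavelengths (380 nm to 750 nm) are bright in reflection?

Ray reflecting at the top interface goes from n = 1.0 toward n = 1.345: a half-wave phase shift.
Bottom surface (1.345 → 1.0): reflection off a lower-index medium gives no phase shift.
Exactly one π shift → a net half-wave offset.
For strong reflection here: 2 n t = (m + ½) λ.
λ = 2 n t / (m + ½) = 4974 / (m + ½) nm.
m=6: 765 nm (IR); m=7: 663 nm (visible); m=8: 585 nm (visible); m=9: 524 nm (visible); m=10: 474 nm (visible); m=11: 433 nm (visible); m=12: 398 nm (visible); m=13: 368 nm (UV).

6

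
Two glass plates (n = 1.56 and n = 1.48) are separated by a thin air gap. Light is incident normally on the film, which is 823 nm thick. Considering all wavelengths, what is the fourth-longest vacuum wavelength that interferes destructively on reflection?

Ray reflecting at the top interface goes from n = 1.56 toward n = 1.0: no phase shift.
At the lower boundary (n = 1.0 to n = 1.48) the reflected ray undergoes a half-wave phase shift.
The two reflections differ by half a wavelength.
With one net inversion, destructive interference in reflection requires 2 n t = m λ.
λ = 2 n t / m. The fourth-longest wavelength is m = 4: λ = 2 × 1.0 × 823 / 4.00 = 412 nm.

412 nm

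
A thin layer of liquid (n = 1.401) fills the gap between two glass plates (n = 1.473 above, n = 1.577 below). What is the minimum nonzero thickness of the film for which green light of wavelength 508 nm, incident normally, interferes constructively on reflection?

Top surface (1.473 → 1.401): reflection off a lower-index medium gives no phase shift.
Bottom surface (1.401 → 1.577): reflection off a higher-index medium gives a half-wave phase shift.
The two reflections differ by half a wavelength.
For bright reflection here: 2 n t = (m + ½) λ.
Minimum at m = 0: t = λ / (4 n) = 508 / (4 × 1.401) = 90.6 nm.

90.6 nm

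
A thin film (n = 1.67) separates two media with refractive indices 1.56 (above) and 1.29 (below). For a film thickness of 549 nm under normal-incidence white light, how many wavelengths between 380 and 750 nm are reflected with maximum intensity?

Top surface (1.56 → 1.67): reflection off a higher-index medium gives a half-wave phase shift.
At the lower boundary (n = 1.67 to n = 1.29) the reflected ray undergoes no phase shift.
The two reflections differ by half a wavelength.
With one net inversion, constructive interference in reflection requires 2 n t = (m + ½) λ.
λ = 2 n t / (m + ½) = 1834 / (m + ½) nm.
m=1: 1222 nm (IR); m=2: 733 nm (visible); m=3: 524 nm (visible); m=4: 407 nm (visible); m=5: 333 nm (UV).

3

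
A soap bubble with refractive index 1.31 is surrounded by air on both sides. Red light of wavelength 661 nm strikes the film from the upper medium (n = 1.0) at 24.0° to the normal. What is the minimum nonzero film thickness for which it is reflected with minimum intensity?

265 nm

Ray reflecting at the top interface goes from n = 1.0 toward n = 1.31: a half-wave phase shift.
Ray reflecting at the bottom interface goes from n = 1.31 toward n = 1.0: no phase shift.
Net: one phase inversion between the two reflected rays.
With one net inversion, destructive interference in reflection requires 2 n t cos θ_r = m λ.
Snell's law: 1.0 sin 24.0° = 1.31 sin θ_r → sin θ_r = 0.310, cos θ_r = 0.951.
Minimum nonzero at m = 1: t = λ / (2 n cos θ_r) = 661 / (2 × 1.31 × 0.951) = 265 nm.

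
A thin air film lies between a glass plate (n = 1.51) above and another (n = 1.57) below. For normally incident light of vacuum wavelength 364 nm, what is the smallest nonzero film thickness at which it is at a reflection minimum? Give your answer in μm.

Top surface (1.51 → 1.0): reflection off a lower-index medium gives no phase shift.
Ray reflecting at the bottom interface goes from n = 1.0 toward n = 1.57: a half-wave phase shift.
The two reflections differ by half a wavelength.
So the condition for destructive reflection is 2 n t = m λ.
The smallest nonzero thickness corresponds to m = 1: t = m λ / (2 n) = 1.00 × 364 / (2 × 1.0) = 182 nm.

0.182 μm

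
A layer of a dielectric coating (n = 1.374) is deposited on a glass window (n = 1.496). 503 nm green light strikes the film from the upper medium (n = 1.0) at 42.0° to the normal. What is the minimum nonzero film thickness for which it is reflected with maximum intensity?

At the upper boundary (n = 1.0 to n = 1.374) the reflected ray undergoes a half-wave phase shift.
Ray reflecting at the bottom interface goes from n = 1.374 toward n = 1.496: a half-wave phase shift.
The two reflections carry the same phase change, so no net offset.
So the condition for constructive reflection is 2 n t cos θ_r = m λ.
Snell's law: 1.0 sin 42.0° = 1.374 sin θ_r → sin θ_r = 0.487, cos θ_r = 0.873.
Minimum nonzero at m = 1: t = λ / (2 n cos θ_r) = 503 / (2 × 1.374 × 0.873) = 210 nm.

210 nm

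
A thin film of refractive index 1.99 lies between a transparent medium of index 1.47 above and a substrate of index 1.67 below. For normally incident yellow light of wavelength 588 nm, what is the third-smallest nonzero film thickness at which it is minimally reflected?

At the upper boundary (n = 1.47 to n = 1.99) the reflected ray undergoes a half-wave phase shift.
At the lower boundary (n = 1.99 to n = 1.67) the reflected ray undergoes no phase shift.
The two reflections differ by half a wavelength.
For weak reflection here: 2 n t = m λ.
The third-smallest nonzero thickness corresponds to m = 3: t = m λ / (2 n) = 3.00 × 588 / (2 × 1.99) = 443 nm.

443 nm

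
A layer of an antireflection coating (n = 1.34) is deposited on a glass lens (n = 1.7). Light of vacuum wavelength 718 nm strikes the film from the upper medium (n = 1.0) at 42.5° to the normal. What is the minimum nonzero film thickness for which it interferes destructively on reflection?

At the upper boundary (n = 1.0 to n = 1.34) the reflected ray undergoes a half-wave phase shift.
Ray reflecting at the bottom interface goes from n = 1.34 toward n = 1.7: a half-wave phase shift.
The two reflections carry the same phase change, so no net offset.
For weak reflection here: 2 n t cos θ_r = (m + ½) λ.
Snell's law: 1.0 sin 42.5° = 1.34 sin θ_r → sin θ_r = 0.504, cos θ_r = 0.864.
Minimum at m = 0: t = λ / (4 n cos θ_r) = 718 / (4 × 1.34 × 0.864) = 155 nm.

155 nm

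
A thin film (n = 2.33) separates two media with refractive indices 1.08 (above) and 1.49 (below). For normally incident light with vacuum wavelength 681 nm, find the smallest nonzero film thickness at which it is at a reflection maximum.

73.1 nm

At the upper boundary (n = 1.08 to n = 2.33) the reflected ray undergoes a half-wave phase shift.
Bottom surface (2.33 → 1.49): reflection off a lower-index medium gives no phase shift.
The two reflections differ by half a wavelength.
So the condition for constructive reflection is 2 n t = (m + ½) λ.
Minimum at m = 0: t = λ / (4 n) = 681 / (4 × 2.33) = 73.1 nm.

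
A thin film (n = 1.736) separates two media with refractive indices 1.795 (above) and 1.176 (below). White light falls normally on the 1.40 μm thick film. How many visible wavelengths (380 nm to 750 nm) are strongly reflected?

6

Top surface (1.795 → 1.736): reflection off a lower-index medium gives no phase shift.
Bottom surface (1.736 → 1.176): reflection off a lower-index medium gives no phase shift.
Net: no relative phase inversion (both shifts match).
With no net inversion, constructive interference in reflection requires 2 n t = m λ.
λ = 2 n t / m = 4861 / m nm.
m=6: 810 nm (IR); m=7: 694 nm (visible); m=8: 608 nm (visible); m=9: 540 nm (visible); m=10: 486 nm (visible); m=11: 442 nm (visible); m=12: 405 nm (visible); m=13: 374 nm (UV).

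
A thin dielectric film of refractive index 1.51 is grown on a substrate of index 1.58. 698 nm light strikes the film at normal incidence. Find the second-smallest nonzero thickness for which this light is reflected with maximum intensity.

462 nm

At the upper boundary (n = 1.0 to n = 1.51) the reflected ray undergoes a half-wave phase shift.
At the lower boundary (n = 1.51 to n = 1.58) the reflected ray undergoes a half-wave phase shift.
Net: no relative phase inversion (both shifts match).
So the condition for constructive reflection is 2 n t = m λ.
The second-smallest nonzero thickness corresponds to m = 2: t = m λ / (2 n) = 2.00 × 698 / (2 × 1.51) = 462 nm.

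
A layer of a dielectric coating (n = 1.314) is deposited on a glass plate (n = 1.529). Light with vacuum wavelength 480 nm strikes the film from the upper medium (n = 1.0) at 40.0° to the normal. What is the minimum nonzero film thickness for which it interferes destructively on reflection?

Ray reflecting at the top interface goes from n = 1.0 toward n = 1.314: a half-wave phase shift.
Ray reflecting at the bottom interface goes from n = 1.314 toward n = 1.529: a half-wave phase shift.
Net: no relative phase inversion (both shifts match).
So the condition for destructive reflection is 2 n t cos θ_r = (m + ½) λ.
Snell's law: 1.0 sin 40.0° = 1.314 sin θ_r → sin θ_r = 0.489, cos θ_r = 0.872.
Minimum at m = 0: t = λ / (4 n cos θ_r) = 480 / (4 × 1.314 × 0.872) = 105 nm.

105 nm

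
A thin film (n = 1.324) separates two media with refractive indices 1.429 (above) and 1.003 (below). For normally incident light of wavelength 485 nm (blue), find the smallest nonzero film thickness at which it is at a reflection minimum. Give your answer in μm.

Ray reflecting at the top interface goes from n = 1.429 toward n = 1.324: no phase shift.
Bottom surface (1.324 → 1.003): reflection off a lower-index medium gives no phase shift.
The two reflections carry the same phase change, so no net offset.
With no net inversion, destructive interference in reflection requires 2 n t = (m + ½) λ.
Minimum at m = 0: t = λ / (4 n) = 485 / (4 × 1.324) = 91.6 nm.

0.0916 μm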